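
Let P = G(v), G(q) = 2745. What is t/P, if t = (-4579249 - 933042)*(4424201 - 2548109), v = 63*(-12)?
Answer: -3447188348924/915 ≈ -3.7674e+9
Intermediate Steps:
v = -756
t = -10341565046772 (t = -5512291*1876092 = -10341565046772)
P = 2745
t/P = -10341565046772/2745 = -10341565046772*1/2745 = -3447188348924/915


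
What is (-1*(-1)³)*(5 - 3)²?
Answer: 4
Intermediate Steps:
(-1*(-1)³)*(5 - 3)² = -1*(-1)*2² = 1*4 = 4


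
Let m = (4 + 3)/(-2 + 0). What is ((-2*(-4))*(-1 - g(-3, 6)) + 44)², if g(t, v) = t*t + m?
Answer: 64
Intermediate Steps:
m = -7/2 (m = 7/(-2) = 7*(-½) = -7/2 ≈ -3.5000)
g(t, v) = -7/2 + t² (g(t, v) = t*t - 7/2 = t² - 7/2 = -7/2 + t²)
((-2*(-4))*(-1 - g(-3, 6)) + 44)² = ((-2*(-4))*(-1 - (-7/2 + (-3)²)) + 44)² = (8*(-1 - (-7/2 + 9)) + 44)² = (8*(-1 - 1*11/2) + 44)² = (8*(-1 - 11/2) + 44)² = (8*(-13/2) + 44)² = (-52 + 44)² = (-8)² = 64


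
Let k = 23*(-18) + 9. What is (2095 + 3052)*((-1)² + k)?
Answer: -2079388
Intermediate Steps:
k = -405 (k = -414 + 9 = -405)
(2095 + 3052)*((-1)² + k) = (2095 + 3052)*((-1)² - 405) = 5147*(1 - 405) = 5147*(-404) = -2079388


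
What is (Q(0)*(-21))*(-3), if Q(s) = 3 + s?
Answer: 189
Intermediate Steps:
(Q(0)*(-21))*(-3) = ((3 + 0)*(-21))*(-3) = (3*(-21))*(-3) = -63*(-3) = 189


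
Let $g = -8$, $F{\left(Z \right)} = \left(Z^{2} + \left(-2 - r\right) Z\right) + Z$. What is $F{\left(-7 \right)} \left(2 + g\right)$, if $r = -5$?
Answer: $-126$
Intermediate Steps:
$F{\left(Z \right)} = Z^{2} + 4 Z$ ($F{\left(Z \right)} = \left(Z^{2} + \left(-2 - -5\right) Z\right) + Z = \left(Z^{2} + \left(-2 + 5\right) Z\right) + Z = \left(Z^{2} + 3 Z\right) + Z = Z^{2} + 4 Z$)
$F{\left(-7 \right)} \left(2 + g\right) = - 7 \left(4 - 7\right) \left(2 - 8\right) = \left(-7\right) \left(-3\right) \left(-6\right) = 21 \left(-6\right) = -126$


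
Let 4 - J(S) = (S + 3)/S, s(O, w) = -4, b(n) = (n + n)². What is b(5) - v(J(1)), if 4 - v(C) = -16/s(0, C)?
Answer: 100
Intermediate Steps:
b(n) = 4*n² (b(n) = (2*n)² = 4*n²)
J(S) = 4 - (3 + S)/S (J(S) = 4 - (S + 3)/S = 4 - (3 + S)/S)
v(C) = 0 (v(C) = 4 - (-16)/(-4) = 4 - (-16)*(-1)/4 = 4 - 1*4 = 4 - 4 = 0)
b(5) - v(J(1)) = 4*5² - 1*0 = 4*25 + 0 = 100 + 0 = 100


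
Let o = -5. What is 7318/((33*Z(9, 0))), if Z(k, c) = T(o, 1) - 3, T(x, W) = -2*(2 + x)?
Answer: 7318/99 ≈ 73.919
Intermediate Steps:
T(x, W) = -4 - 2*x
Z(k, c) = 3 (Z(k, c) = (-4 - 2*(-5)) - 3 = (-4 + 10) - 3 = 6 - 3 = 3)
7318/((33*Z(9, 0))) = 7318/((33*3)) = 7318/99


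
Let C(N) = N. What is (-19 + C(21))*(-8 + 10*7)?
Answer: 124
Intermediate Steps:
(-19 + C(21))*(-8 + 10*7) = (-19 + 21)*(-8 + 10*7) = 2*(-8 + 70) = 2*62 = 124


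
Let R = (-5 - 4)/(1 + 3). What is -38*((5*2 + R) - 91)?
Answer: 6327/2 ≈ 3163.5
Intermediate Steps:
R = -9/4 ≈ -2.2500
-38*((5*2 + R) - 91) = -38*((5*2 - 9/4) - 91) = -38*((10 - 9/4) - 91) = -38*(31/4 - 91) = -38*(-333/4) = 6327/2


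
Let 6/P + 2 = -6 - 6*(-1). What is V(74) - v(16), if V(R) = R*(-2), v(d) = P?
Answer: -145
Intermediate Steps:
P = -3 (P = 6/(-2 + (-6 - 6*(-1))) = 6/(-2 + (-6 + 6)) = 6/(-2 + 0) = 6/(-2) = 6*(-½) = -3)
v(d) = -3
V(R) = -2*R
V(74) - v(16) = -2*74 - 1*(-3) = -148 + 3 = -145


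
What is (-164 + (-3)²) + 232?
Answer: 77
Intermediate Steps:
(-164 + (-3)²) + 232 = (-164 + 9) + 232 = -155 + 232 = 77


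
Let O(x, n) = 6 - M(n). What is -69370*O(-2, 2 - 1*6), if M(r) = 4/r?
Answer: -485590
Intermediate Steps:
O(x, n) = 6 - 4/n
-69370*O(-2, 2 - 1*6) = -69370*(6 - 4/(2 - 1*6)) = -69370*(6 - 4/(2 - 6)) = -69370*(6 - 4/(-4)) = -69370*(6 - 4*(-1/4)) = -69370*(6 + 1) = -69370*7 = -485590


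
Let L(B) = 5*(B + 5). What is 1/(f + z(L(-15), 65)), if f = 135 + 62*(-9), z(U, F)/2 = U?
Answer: -1/523 ≈ -0.0019120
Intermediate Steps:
L(B) = 25 + 5*B (L(B) = 5*(5 + B) = 25 + 5*B)
z(U, F) = 2*U
f = -423 (f = 135 - 558 = -423)
1/(f + z(L(-15), 65)) = 1/(-423 + 2*(25 + 5*(-15))) = 1/(-423 + 2*(25 - 75)) = 1/(-423 + 2*(-50)) = 1/(-423 - 100) = 1/(-523) = -1/523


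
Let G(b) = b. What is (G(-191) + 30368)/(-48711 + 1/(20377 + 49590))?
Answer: -2111394159/3408162536 ≈ -0.61951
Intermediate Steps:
(G(-191) + 30368)/(-48711 + 1/(20377 + 49590)) = (-191 + 30368)/(-48711 + 1/(20377 + 49590)) = 30177/(-48711 + 1/69967) = 30177/(-3408162536/69967) = 30177*(-69967/3408162536) = -2111394159/3408162536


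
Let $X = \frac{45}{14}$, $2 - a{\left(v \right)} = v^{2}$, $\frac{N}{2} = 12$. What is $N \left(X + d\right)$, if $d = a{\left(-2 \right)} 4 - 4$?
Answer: $- \frac{1476}{7} \approx -210.86$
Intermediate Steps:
$N = 24$ ($N = 2 \cdot 12 = 24$)
$a{\left(v \right)} = 2 - v^{2}$
$X = \frac{45}{14}$ ($X = 45 \cdot \frac{1}{14} = \frac{45}{14} \approx 3.2143$)
$d = -12$ ($d = \left(2 - \left(-2\right)^{2}\right) 4 - 4 = \left(2 - 4\right) 4 - 4 = \left(-2\right) 4 - 4 = -8 - 4 = -12$)
$N \left(X + d\right) = 24 \left(\frac{45}{14} - 12\right) = 24 \left(- \frac{123}{14}\right) = - \frac{1476}{7}$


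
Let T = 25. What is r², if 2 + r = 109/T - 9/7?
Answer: 35344/30625 ≈ 1.1541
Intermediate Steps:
r = 188/175 (r = -2 + (109/25 - 9/7) = -2 + 538/175 = 188/175 ≈ 1.0743)
r² = (188/175)² = 35344/30625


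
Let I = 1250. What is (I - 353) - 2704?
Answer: -1807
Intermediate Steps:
(I - 353) - 2704 = (1250 - 353) - 2704 = 897 - 2704 = -1807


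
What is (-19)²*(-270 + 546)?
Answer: 99636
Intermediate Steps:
(-19)²*(-270 + 546) = 361*276 = 99636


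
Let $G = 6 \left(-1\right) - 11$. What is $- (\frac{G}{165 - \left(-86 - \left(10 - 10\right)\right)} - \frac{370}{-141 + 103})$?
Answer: $- \frac{46112}{4769} \approx -9.6691$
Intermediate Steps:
$G = -17$ ($G = -6 - 11 = -17$)
$- (\frac{G}{165 - \left(-86 - \left(10 - 10\right)\right)} - \frac{370}{-141 + 103}) = - (- \frac{17}{165 - \left(-86 - \left(10 - 10\right)\right)} - \frac{370}{-141 + 103}) = - (- \frac{17}{165 - \left(-86 - \left(10 - 10\right)\right)} - \frac{370}{-38}) = - (- \frac{17}{165 - \left(-86 - 0\right)} - - \frac{185}{19}) = - (- \frac{17}{165 - \left(-86 + 0\right)} + \frac{185}{19}) = - (- \frac{17}{165 - -86} + \frac{185}{19}) = - (- \frac{17}{165 + 86} + \frac{185}{19}) = - (- \frac{17}{251} + \frac{185}{19}) = \left(-1\right) \frac{46112}{4769} = - \frac{46112}{4769}$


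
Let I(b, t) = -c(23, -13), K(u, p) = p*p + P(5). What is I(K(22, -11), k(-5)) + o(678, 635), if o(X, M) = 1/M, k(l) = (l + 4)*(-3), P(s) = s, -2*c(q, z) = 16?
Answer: 5081/635 ≈ 8.0016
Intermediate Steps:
c(q, z) = -8 (c(q, z) = -½*16 = -8)
k(l) = -12 - 3*l (k(l) = (4 + l)*(-3) = -12 - 3*l)
K(u, p) = 5 + p² (K(u, p) = p*p + 5 = p² + 5 = 5 + p²)
I(b, t) = 8 (I(b, t) = -1*(-8) = 8)
I(K(22, -11), k(-5)) + o(678, 635) = 8 + 1/635 = 5081/635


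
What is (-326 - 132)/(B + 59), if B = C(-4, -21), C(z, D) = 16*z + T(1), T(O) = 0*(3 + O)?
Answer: 458/5 ≈ 91.600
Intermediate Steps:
T(O) = 0
C(z, D) = 16*z (C(z, D) = 16*z + 0 = 16*z)
B = -64 (B = 16*(-4) = -64)
(-326 - 132)/(B + 59) = (-326 - 132)/(-64 + 59) = -458/(-5) = -458*(-⅕) = 458/5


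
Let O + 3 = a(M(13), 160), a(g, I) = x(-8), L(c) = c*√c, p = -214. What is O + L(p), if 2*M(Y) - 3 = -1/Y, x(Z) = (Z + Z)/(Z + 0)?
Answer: -1 - 214*I*√214 ≈ -1.0 - 3130.6*I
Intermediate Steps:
L(c) = c^(3/2)
x(Z) = 2 (x(Z) = (2*Z)/Z = 2)
M(Y) = 3/2 - 1/(2*Y) (M(Y) = 3/2 + (-1/Y)/2 = 3/2 - 1/(2*Y))
a(g, I) = 2
O = -1 (O = -3 + 2 = -1)
O + L(p) = -1 + (-214)^(3/2) = -1 - 214*I*√214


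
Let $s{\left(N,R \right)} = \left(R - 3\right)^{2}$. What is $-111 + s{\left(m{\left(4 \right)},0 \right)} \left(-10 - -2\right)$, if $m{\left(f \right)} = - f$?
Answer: $-183$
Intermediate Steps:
$s{\left(N,R \right)} = \left(-3 + R\right)^{2}$
$-111 + s{\left(m{\left(4 \right)},0 \right)} \left(-10 - -2\right) = -111 + \left(-3 + 0\right)^{2} \left(-10 - -2\right) = -111 + \left(-3\right)^{2} \left(-10 + 2\right) = -111 + 9 \left(-8\right) = -111 - 72 = -183$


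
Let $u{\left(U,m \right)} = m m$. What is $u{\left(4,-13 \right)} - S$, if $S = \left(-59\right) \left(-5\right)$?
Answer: $-126$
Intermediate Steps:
$S = 295$
$u{\left(U,m \right)} = m^{2}$
$u{\left(4,-13 \right)} - S = \left(-13\right)^{2} - 295 = 169 - 295 = -126$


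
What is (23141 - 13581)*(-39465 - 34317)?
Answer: -705355920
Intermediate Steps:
(23141 - 13581)*(-39465 - 34317) = 9560*(-73782) = -705355920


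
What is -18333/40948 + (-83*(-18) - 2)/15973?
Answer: -231738593/654062404 ≈ -0.35431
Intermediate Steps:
-18333/40948 + (-83*(-18) - 2)/15973 = -18333*1/40948 + (1494 - 2)*(1/15973) = -18333/40948 + 1492*(1/15973) = -18333/40948 + 1492/15973 = -231738593/654062404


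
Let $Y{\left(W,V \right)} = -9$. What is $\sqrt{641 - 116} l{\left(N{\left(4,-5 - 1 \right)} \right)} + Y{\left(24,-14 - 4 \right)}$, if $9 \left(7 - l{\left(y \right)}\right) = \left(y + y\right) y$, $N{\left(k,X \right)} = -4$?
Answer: $-9 + \frac{155 \sqrt{21}}{9} \approx 69.922$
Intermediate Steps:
$l{\left(y \right)} = 7 - \frac{2 y^{2}}{9}$ ($l{\left(y \right)} = 7 - \frac{\left(y + y\right) y}{9} = 7 - \frac{2 y y}{9} = 7 - \frac{2 y^{2}}{9}$)
$\sqrt{641 - 116} l{\left(N{\left(4,-5 - 1 \right)} \right)} + Y{\left(24,-14 - 4 \right)} = \sqrt{641 - 116} \left(7 - \frac{2 \left(-4\right)^{2}}{9}\right) - 9 = \sqrt{525} \left(7 - \frac{32}{9}\right) - 9 = 5 \sqrt{21} \left(7 - \frac{32}{9}\right) - 9 = 5 \sqrt{21} \cdot \frac{31}{9} - 9 = \frac{155 \sqrt{21}}{9} - 9 = -9 + \frac{155 \sqrt{21}}{9}$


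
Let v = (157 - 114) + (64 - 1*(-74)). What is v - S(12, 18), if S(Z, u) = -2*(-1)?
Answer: 179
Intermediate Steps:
S(Z, u) = 2
v = 181 (v = 43 + (64 + 74) = 43 + 138 = 181)
v - S(12, 18) = 181 - 1*2 = 181 - 2 = 179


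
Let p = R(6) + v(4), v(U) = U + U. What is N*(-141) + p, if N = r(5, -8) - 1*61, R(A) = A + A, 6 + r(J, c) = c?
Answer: 10595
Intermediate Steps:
v(U) = 2*U
r(J, c) = -6 + c
R(A) = 2*A
N = -75 (N = (-6 - 8) - 1*61 = -14 - 61 = -75)
p = 20 (p = 2*6 + 2*4 = 12 + 8 = 20)
N*(-141) + p = -75*(-141) + 20 = 10575 + 20 = 10595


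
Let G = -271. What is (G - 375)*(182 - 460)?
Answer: 179588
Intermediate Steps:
(G - 375)*(182 - 460) = (-271 - 375)*(182 - 460) = -646*(-278) = 179588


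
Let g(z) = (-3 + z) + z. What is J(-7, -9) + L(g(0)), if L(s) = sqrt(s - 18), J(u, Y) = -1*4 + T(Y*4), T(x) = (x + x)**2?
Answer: 5180 + I*sqrt(21) ≈ 5180.0 + 4.5826*I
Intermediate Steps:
T(x) = 4*x**2 (T(x) = (2*x)**2 = 4*x**2)
J(u, Y) = -4 + 64*Y**2 (J(u, Y) = -1*4 + 4*(Y*4)**2 = -4 + 4*(4*Y)**2 = -4 + 4*(16*Y**2) = -4 + 64*Y**2)
g(z) = -3 + 2*z
L(s) = sqrt(-18 + s)
J(-7, -9) + L(g(0)) = (-4 + 64*(-9)**2) + sqrt(-18 + (-3 + 2*0)) = (-4 + 64*81) + sqrt(-18 + (-3 + 0)) = (-4 + 5184) + sqrt(-18 - 3) = 5180 + sqrt(-21) = 5180 + I*sqrt(21)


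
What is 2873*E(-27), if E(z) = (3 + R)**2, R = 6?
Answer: 232713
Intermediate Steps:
E(z) = 81 (E(z) = (3 + 6)**2 = 9**2 = 81)
2873*E(-27) = 2873*81 = 232713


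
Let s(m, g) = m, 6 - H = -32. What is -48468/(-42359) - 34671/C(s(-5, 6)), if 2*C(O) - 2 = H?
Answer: -1467659529/847180 ≈ -1732.4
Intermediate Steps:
H = 38 (H = 6 - 1*(-32) = 6 + 32 = 38)
C(O) = 20 (C(O) = 1 + (1/2)*38 = 1 + 19 = 20)
-48468/(-42359) - 34671/C(s(-5, 6)) = -48468/(-42359) - 34671/20 = -48468*(-1/42359) - 34671*1/20 = 48468/42359 - 34671/20 = -1467659529/847180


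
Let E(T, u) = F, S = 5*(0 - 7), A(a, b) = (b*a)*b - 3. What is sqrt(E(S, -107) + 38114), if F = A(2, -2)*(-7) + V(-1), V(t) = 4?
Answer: sqrt(38083) ≈ 195.15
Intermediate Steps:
A(a, b) = -3 + a*b**2 (A(a, b) = (a*b)*b - 3 = a*b**2 - 3 = -3 + a*b**2)
S = -35 (S = 5*(-7) = -35)
F = -31 (F = (-3 + 2*(-2)**2)*(-7) + 4 = (-3 + 2*4)*(-7) + 4 = (-3 + 8)*(-7) + 4 = 5*(-7) + 4 = -35 + 4 = -31)
E(T, u) = -31
sqrt(E(S, -107) + 38114) = sqrt(-31 + 38114) = sqrt(38083)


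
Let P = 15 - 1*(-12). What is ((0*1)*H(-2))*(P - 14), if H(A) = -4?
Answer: 0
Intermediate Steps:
P = 27 (P = 15 + 12 = 27)
((0*1)*H(-2))*(P - 14) = ((0*1)*(-4))*(27 - 14) = (0*(-4))*13 = 0*13 = 0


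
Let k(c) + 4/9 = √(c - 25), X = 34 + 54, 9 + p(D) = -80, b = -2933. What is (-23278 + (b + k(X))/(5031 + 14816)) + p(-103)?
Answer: -4173910042/178623 + 3*√7/19847 ≈ -23367.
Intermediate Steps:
p(D) = -89 (p(D) = -9 - 80 = -89)
X = 88
k(c) = -4/9 + √(-25 + c) (k(c) = -4/9 + √(c - 25) = -4/9 + √(-25 + c))
(-23278 + (b + k(X))/(5031 + 14816)) + p(-103) = (-23278 + (-2933 + (-4/9 + √(-25 + 88)))/(5031 + 14816)) - 89 = (-23278 + (-2933 + (-4/9 + √63))/19847) - 89 = (-23278 + (-2933 + (-4/9 + 3*√7))*(1/19847)) - 89 = (-23278 + (-26401/9 + 3*√7)*(1/19847)) - 89 = (-23278 + (-26401/178623 + 3*√7/19847)) - 89 = (-4158012595/178623 + 3*√7/19847) - 89 = -4173910042/178623 + 3*√7/19847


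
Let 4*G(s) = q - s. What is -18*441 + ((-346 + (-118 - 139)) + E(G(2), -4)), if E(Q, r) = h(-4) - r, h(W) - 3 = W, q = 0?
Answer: -8538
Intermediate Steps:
h(W) = 3 + W
G(s) = -s/4 (G(s) = (0 - s)/4 = (-s)/4 = -s/4)
E(Q, r) = -1 - r (E(Q, r) = (3 - 4) - r = -1 - r)
-18*441 + ((-346 + (-118 - 139)) + E(G(2), -4)) = -18*441 + ((-346 + (-118 - 139)) + (-1 - 1*(-4))) = -7938 + ((-346 - 257) + (-1 + 4)) = -7938 + (-603 + 3) = -7938 - 600 = -8538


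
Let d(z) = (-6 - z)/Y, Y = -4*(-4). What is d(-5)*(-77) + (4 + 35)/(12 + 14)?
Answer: 101/16 ≈ 6.3125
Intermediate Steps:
Y = 16
d(z) = -3/8 - z/16 (d(z) = (-6 - z)/16 = (-6 - z)*(1/16) = -3/8 - z/16)
d(-5)*(-77) + (4 + 35)/(12 + 14) = (-3/8 - 1/16*(-5))*(-77) + (4 + 35)/(12 + 14) = (-3/8 + 5/16)*(-77) + 39/26 = -1/16*(-77) + 39*(1/26) = 77/16 + 3/2 = 101/16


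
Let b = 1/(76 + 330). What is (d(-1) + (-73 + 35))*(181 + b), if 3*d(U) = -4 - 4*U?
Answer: -1396253/203 ≈ -6878.1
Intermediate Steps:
b = 1/406 ≈ 0.0024631
d(U) = -4/3 - 4*U/3 (d(U) = (-4 - 4*U)/3 = -4/3 - 4*U/3)
(d(-1) + (-73 + 35))*(181 + b) = ((-4/3 - 4/3*(-1)) + (-73 + 35))*(181 + 1/406) = ((-4/3 + 4/3) - 38)*(73487/406) = (0 - 38)*(73487/406) = -38*73487/406 = -1396253/203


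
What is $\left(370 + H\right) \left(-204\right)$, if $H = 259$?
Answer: $-128316$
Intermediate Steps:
$\left(370 + H\right) \left(-204\right) = \left(370 + 259\right) \left(-204\right) = 629 \left(-204\right) = -128316$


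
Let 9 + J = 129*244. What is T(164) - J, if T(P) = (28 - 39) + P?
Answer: -31314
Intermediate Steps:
J = 31467 (J = -9 + 129*244 = -9 + 31476 = 31467)
T(P) = -11 + P
T(164) - J = (-11 + 164) - 1*31467 = 153 - 31467 = -31314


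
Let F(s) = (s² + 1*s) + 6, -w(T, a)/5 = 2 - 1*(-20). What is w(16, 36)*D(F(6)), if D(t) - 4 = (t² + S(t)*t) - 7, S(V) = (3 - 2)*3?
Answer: -268950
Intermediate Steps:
w(T, a) = -110 (w(T, a) = -5*(2 - 1*(-20)) = -5*(2 + 20) = -5*22 = -110)
S(V) = 3 (S(V) = 1*3 = 3)
F(s) = 6 + s + s² (F(s) = (s² + s) + 6 = (s + s²) + 6 = 6 + s + s²)
D(t) = -3 + t² + 3*t (D(t) = 4 + ((t² + 3*t) - 7) = 4 + (-7 + t² + 3*t) = -3 + t² + 3*t)
w(16, 36)*D(F(6)) = -110*(-3 + (6 + 6 + 6²)² + 3*(6 + 6 + 6²)) = -110*(-3 + (6 + 6 + 36)² + 3*(6 + 6 + 36)) = -110*(-3 + 48² + 3*48) = -110*(-3 + 2304 + 144) = -110*2445 = -268950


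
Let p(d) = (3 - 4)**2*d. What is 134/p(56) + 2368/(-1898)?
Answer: 30431/26572 ≈ 1.1452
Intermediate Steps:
p(d) = d (p(d) = (-1)**2*d = 1*d = d)
134/p(56) + 2368/(-1898) = 134/56 + 2368/(-1898) = 134*(1/56) + 2368*(-1/1898) = 67/28 - 1184/949 = 30431/26572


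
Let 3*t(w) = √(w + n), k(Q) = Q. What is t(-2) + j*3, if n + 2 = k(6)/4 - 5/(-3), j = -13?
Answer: -39 + I*√30/18 ≈ -39.0 + 0.30429*I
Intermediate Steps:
n = 7/6 (n = -2 + (6/4 - 5/(-3)) = -2 + (6*(¼) - 5*(-⅓)) = -2 + (3/2 + 5/3) = -2 + 19/6 = 7/6 ≈ 1.1667)
t(w) = √(7/6 + w)/3 (t(w) = √(w + 7/6)/3 = √(7/6 + w)/3)
t(-2) + j*3 = √(42 + 36*(-2))/18 - 13*3 = √(42 - 72)/18 - 39 = √(-30)/18 - 39 = (I*√30)/18 - 39 = I*√30/18 - 39 = -39 + I*√30/18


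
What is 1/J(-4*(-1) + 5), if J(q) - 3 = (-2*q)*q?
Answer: -1/159 ≈ -0.0062893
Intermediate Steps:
J(q) = 3 - 2*q² (J(q) = 3 + (-2*q)*q = 3 - 2*q²)
1/J(-4*(-1) + 5) = 1/(3 - 2*(-4*(-1) + 5)²) = 1/(3 - 2*(4 + 5)²) = 1/(3 - 2*9²) = 1/(3 - 2*81) = 1/(3 - 162) = 1/(-159) = -1/159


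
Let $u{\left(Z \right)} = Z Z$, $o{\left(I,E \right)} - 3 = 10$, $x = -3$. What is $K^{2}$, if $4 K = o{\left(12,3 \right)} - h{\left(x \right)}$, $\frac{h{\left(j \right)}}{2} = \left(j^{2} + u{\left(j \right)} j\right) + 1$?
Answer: $\frac{2209}{16} \approx 138.06$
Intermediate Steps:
$o{\left(I,E \right)} = 13$ ($o{\left(I,E \right)} = 3 + 10 = 13$)
$u{\left(Z \right)} = Z^{2}$
$h{\left(j \right)} = 2 + 2 j^{2} + 2 j^{3}$ ($h{\left(j \right)} = 2 \left(\left(j^{2} + j^{2} j\right) + 1\right) = 2 \left(\left(j^{2} + j^{3}\right) + 1\right) = 2 \left(1 + j^{2} + j^{3}\right) = 2 + 2 j^{2} + 2 j^{3}$)
$K = \frac{47}{4}$ ($K = \frac{13 - \left(2 + 2 \left(-3\right)^{2} + 2 \left(-3\right)^{3}\right)}{4} = \frac{13 - \left(2 + 2 \cdot 9 + 2 \left(-27\right)\right)}{4} = \frac{13 - \left(2 + 18 - 54\right)}{4} = \frac{13 - -34}{4} = \frac{13 + 34}{4} = \frac{1}{4} \cdot 47 = \frac{47}{4} \approx 11.75$)
$K^{2} = \left(\frac{47}{4}\right)^{2} = \frac{2209}{16}$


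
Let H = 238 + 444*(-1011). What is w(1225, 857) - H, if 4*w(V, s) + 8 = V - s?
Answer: 448736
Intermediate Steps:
H = -448646 (H = 238 - 448884 = -448646)
w(V, s) = -2 - s/4 + V/4 (w(V, s) = -2 + (V - s)/4 = -2 + (-s/4 + V/4) = -2 - s/4 + V/4)
w(1225, 857) - H = (-2 - 1/4*857 + (1/4)*1225) - 1*(-448646) = (-2 - 857/4 + 1225/4) + 448646 = 90 + 448646 = 448736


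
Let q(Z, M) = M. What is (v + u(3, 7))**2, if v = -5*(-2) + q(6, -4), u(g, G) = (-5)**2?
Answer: 961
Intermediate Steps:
u(g, G) = 25
v = 6 (v = -5*(-2) - 4 = 10 - 4 = 6)
(v + u(3, 7))**2 = (6 + 25)**2 = 31**2 = 961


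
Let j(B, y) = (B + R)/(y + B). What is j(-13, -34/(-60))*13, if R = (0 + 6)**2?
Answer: -8970/373 ≈ -24.048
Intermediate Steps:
R = 36 (R = 6**2 = 36)
j(B, y) = (36 + B)/(B + y) (j(B, y) = (B + 36)/(y + B) = (36 + B)/(B + y))
j(-13, -34/(-60))*13 = ((36 - 13)/(-13 - 34/(-60)))*13 = (23/(-13 - 34*(-1/60)))*13 = (23/(-13 + 17/30))*13 = (23/(-373/30))*13 = -30/373*23*13 = -690/373*13 = -8970/373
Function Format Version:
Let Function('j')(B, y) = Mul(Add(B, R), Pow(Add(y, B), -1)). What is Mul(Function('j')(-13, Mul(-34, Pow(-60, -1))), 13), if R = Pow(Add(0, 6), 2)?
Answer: Rational(-8970, 373) ≈ -24.048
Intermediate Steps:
R = 36 (R = Pow(6, 2) = 36)
Function('j')(B, y) = Mul(Pow(Add(B, y), -1), Add(36, B)) (Function('j')(B, y) = Mul(Add(B, 36), Pow(Add(y, B), -1)) = Mul(Add(36, B), Pow(Add(B, y), -1)) = Mul(Pow(Add(B, y), -1), Add(36, B)))
Mul(Function('j')(-13, Mul(-34, Pow(-60, -1))), 13) = Mul(Mul(Pow(Add(-13, Mul(-34, Pow(-60, -1))), -1), Add(36, -13)), 13) = Mul(Mul(Pow(Add(-13, Mul(-34, Rational(-1, 60))), -1), 23), 13) = Mul(Mul(Pow(Add(-13, Rational(17, 30)), -1), 23), 13) = Mul(Mul(Pow(Rational(-373, 30), -1), 23), 13) = Mul(Mul(Rational(-30, 373), 23), 13) = Mul(Rational(-690, 373), 13) = Rational(-8970, 373)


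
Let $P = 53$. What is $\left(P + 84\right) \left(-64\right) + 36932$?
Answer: $28164$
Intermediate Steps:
$\left(P + 84\right) \left(-64\right) + 36932 = \left(53 + 84\right) \left(-64\right) + 36932 = 137 \left(-64\right) + 36932 = -8768 + 36932 = 28164$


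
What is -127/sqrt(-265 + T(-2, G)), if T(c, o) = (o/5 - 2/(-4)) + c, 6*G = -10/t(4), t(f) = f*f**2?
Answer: 1016*I*sqrt(153507)/51169 ≈ 7.7795*I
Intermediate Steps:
t(f) = f**3
G = -5/192 (G = (-10/(4**3))/6 = (-10/64)/6 = (-10*1/64)/6 = (1/6)*(-5/32) = -5/192 ≈ -0.026042)
T(c, o) = 1/2 + c + o/5 (T(c, o) = (o*(1/5) - 2*(-1/4)) + c = (o/5 + 1/2) + c = (1/2 + o/5) + c = 1/2 + c + o/5)
-127/sqrt(-265 + T(-2, G)) = -127/sqrt(-265 + (1/2 - 2 + (1/5)*(-5/192))) = -127/sqrt(-265 + (1/2 - 2 - 1/192)) = -127/sqrt(-265 - 289/192) = -127*(-8*I*sqrt(153507)/51169) = -(-1016)*I*sqrt(153507)/51169 = 1016*I*sqrt(153507)/51169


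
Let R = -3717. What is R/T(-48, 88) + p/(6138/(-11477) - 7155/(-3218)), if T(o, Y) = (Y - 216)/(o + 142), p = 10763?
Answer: 773103710983/84923712 ≈ 9103.5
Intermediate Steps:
T(o, Y) = (-216 + Y)/(142 + o)
R/T(-48, 88) + p/(6138/(-11477) - 7155/(-3218)) = -3717*(142 - 48)/(-216 + 88) + 10763/(6138/(-11477) - 7155/(-3218)) = -3717/(-128/94) + 10763/(6138*(-1/11477) - 7155*(-1/3218)) = -3717/((1/94)*(-128)) + 10763/(-6138/11477 + 7155/3218) = -3717/(-64/47) + 10763/(62365851/36932986) = -3717*(-47/64) + 10763*(36932986/62365851) = 174699/64 + 8457653794/1326933 = 773103710983/84923712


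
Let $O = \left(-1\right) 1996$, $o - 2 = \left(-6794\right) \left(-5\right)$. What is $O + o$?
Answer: $31976$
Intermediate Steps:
$o = 33972$ ($o = 2 - -33970 = 2 + 33970 = 33972$)
$O = -1996$
$O + o = -1996 + 33972 = 31976$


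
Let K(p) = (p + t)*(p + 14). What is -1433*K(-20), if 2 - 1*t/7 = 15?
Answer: -954378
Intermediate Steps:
t = -91 (t = 14 - 7*15 = 14 - 105 = -91)
K(p) = (-91 + p)*(14 + p) (K(p) = (p - 91)*(p + 14) = (-91 + p)*(14 + p))
-1433*K(-20) = -1433*(-1274 + (-20)² - 77*(-20)) = -1433*(-1274 + 400 + 1540) = -1433*666 = -954378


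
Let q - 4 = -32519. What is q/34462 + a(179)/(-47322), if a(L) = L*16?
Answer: -818686999/815405382 ≈ -1.0040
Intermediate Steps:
q = -32515 (q = 4 - 32519 = -32515)
a(L) = 16*L
q/34462 + a(179)/(-47322) = -32515/34462 + (16*179)/(-47322) = -32515*1/34462 + 2864*(-1/47322) = -32515/34462 - 1432/23661 = -818686999/815405382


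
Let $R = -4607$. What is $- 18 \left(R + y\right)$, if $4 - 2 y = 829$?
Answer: $90351$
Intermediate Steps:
$y = - \frac{825}{2}$ ($y = 2 - \frac{829}{2} = - \frac{825}{2} \approx -412.5$)
$- 18 \left(R + y\right) = - 18 \left(-4607 - \frac{825}{2}\right) = \left(-18\right) \left(- \frac{10039}{2}\right) = 90351$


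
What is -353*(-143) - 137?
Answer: 50342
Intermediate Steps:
-353*(-143) - 137 = 50479 - 137 = 50342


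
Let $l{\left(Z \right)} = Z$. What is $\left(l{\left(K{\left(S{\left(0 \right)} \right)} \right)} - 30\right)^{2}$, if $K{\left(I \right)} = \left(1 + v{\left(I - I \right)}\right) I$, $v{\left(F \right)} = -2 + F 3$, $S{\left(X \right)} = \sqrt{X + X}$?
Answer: $900$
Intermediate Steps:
$S{\left(X \right)} = \sqrt{2} \sqrt{X}$ ($S{\left(X \right)} = \sqrt{2 X} = \sqrt{2} \sqrt{X}$)
$v{\left(F \right)} = -2 + 3 F$
$K{\left(I \right)} = - I$ ($K{\left(I \right)} = \left(1 + \left(-2 + 3 \left(I - I\right)\right)\right) I = \left(1 + \left(-2 + 3 \cdot 0\right)\right) I = \left(1 + \left(-2 + 0\right)\right) I = \left(1 - 2\right) I = - I$)
$\left(l{\left(K{\left(S{\left(0 \right)} \right)} \right)} - 30\right)^{2} = \left(- \sqrt{2} \sqrt{0} - 30\right)^{2} = \left(- \sqrt{2} \cdot 0 - 30\right)^{2} = \left(\left(-1\right) 0 - 30\right)^{2} = \left(0 - 30\right)^{2} = \left(-30\right)^{2} = 900$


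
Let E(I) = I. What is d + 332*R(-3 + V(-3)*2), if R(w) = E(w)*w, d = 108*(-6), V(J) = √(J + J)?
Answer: -5628 - 3984*I*√6 ≈ -5628.0 - 9758.8*I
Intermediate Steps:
V(J) = √2*√J (V(J) = √(2*J) = √2*√J)
d = -648
R(w) = w² (R(w) = w*w = w²)
d + 332*R(-3 + V(-3)*2) = -648 + 332*(-3 + (√2*√(-3))*2)² = -648 + 332*(-3 + (√2*(I*√3))*2)² = -648 + 332*(-3 + (I*√6)*2)² = -648 + 332*(-3 + 2*I*√6)²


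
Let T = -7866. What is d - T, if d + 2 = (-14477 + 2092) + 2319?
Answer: -2202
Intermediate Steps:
d = -10068 (d = -2 + ((-14477 + 2092) + 2319) = -2 + (-12385 + 2319) = -2 - 10066 = -10068)
d - T = -10068 - 1*(-7866) = -10068 + 7866 = -2202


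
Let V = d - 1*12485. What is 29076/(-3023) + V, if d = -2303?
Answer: -44733200/3023 ≈ -14798.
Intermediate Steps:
V = -14788 (V = -2303 - 1*12485 = -2303 - 12485 = -14788)
29076/(-3023) + V = 29076/(-3023) - 14788 = 29076*(-1/3023) - 14788 = -29076/3023 - 14788 = -44733200/3023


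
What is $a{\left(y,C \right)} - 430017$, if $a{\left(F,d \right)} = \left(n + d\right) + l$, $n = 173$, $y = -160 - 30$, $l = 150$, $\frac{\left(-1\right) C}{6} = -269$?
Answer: $-428080$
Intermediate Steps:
$C = 1614$ ($C = \left(-6\right) \left(-269\right) = 1614$)
$y = -190$
$a{\left(F,d \right)} = 323 + d$ ($a{\left(F,d \right)} = \left(173 + d\right) + 150 = 323 + d$)
$a{\left(y,C \right)} - 430017 = \left(323 + 1614\right) - 430017 = 1937 - 430017 = -428080$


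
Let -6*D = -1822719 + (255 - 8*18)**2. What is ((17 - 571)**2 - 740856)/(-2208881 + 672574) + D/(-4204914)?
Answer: 1361125861129/6460038812598 ≈ 0.21070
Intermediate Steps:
D = 301733 (D = -(-1822719 + (255 - 8*18)**2)/6 = -(-1822719 + (255 - 144)**2)/6 = -(-1822719 + 111**2)/6 = -(-1822719 + 12321)/6 = -1/6*(-1810398) = 301733)
((17 - 571)**2 - 740856)/(-2208881 + 672574) + D/(-4204914) = ((17 - 571)**2 - 740856)/(-2208881 + 672574) + 301733/(-4204914) = ((-554)**2 - 740856)/(-1536307) + 301733*(-1/4204914) = (306916 - 740856)*(-1/1536307) - 301733/4204914 = -433940*(-1/1536307) - 301733/4204914 = 433940/1536307 - 301733/4204914 = 1361125861129/6460038812598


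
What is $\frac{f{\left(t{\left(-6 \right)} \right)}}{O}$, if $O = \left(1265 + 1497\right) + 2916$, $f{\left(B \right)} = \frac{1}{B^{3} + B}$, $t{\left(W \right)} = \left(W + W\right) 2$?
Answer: $- \frac{1}{78628944} \approx -1.2718 \cdot 10^{-8}$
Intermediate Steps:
$t{\left(W \right)} = 4 W$ ($t{\left(W \right)} = 2 W 2 = 4 W$)
$f{\left(B \right)} = \frac{1}{B + B^{3}}$
$O = 5678$ ($O = 2762 + 2916 = 5678$)
$\frac{f{\left(t{\left(-6 \right)} \right)}}{O} = \frac{1}{\left(4 \left(-6\right) + \left(4 \left(-6\right)\right)^{3}\right) 5678} = \frac{1}{-24 + \left(-24\right)^{3}} \cdot \frac{1}{5678} = \frac{1}{-24 - 13824} \cdot \frac{1}{5678} = \frac{1}{-13848} \cdot \frac{1}{5678} = \left(- \frac{1}{13848}\right) \frac{1}{5678} = - \frac{1}{78628944}$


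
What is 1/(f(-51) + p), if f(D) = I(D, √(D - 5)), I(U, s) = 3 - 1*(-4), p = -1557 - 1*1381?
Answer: -1/2931 ≈ -0.00034118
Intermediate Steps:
p = -2938 (p = -1557 - 1381 = -2938)
I(U, s) = 7 (I(U, s) = 3 + 4 = 7)
f(D) = 7
1/(f(-51) + p) = 1/(7 - 2938) = 1/(-2931) = -1/2931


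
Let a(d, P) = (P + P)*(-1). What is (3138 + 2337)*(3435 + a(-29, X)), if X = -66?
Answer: 19529325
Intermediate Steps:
a(d, P) = -2*P (a(d, P) = (2*P)*(-1) = -2*P)
(3138 + 2337)*(3435 + a(-29, X)) = (3138 + 2337)*(3435 - 2*(-66)) = 5475*(3435 + 132) = 5475*3567 = 19529325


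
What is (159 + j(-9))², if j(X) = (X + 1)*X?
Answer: 53361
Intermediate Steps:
j(X) = X*(1 + X) (j(X) = (1 + X)*X = X*(1 + X))
(159 + j(-9))² = (159 - 9*(1 - 9))² = (159 - 9*(-8))² = (159 + 72)² = 231² = 53361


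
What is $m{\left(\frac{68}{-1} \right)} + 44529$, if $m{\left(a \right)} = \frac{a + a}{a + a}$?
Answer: $44530$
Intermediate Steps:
$m{\left(a \right)} = 1$ ($m{\left(a \right)} = \frac{2 a}{2 a} = 2 a \frac{1}{2 a} = 1$)
$m{\left(\frac{68}{-1} \right)} + 44529 = 1 + 44529 = 44530$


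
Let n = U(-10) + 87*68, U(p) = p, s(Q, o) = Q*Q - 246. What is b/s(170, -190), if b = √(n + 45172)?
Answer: √51078/28654 ≈ 0.0078874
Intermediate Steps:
s(Q, o) = -246 + Q² (s(Q, o) = Q² - 246 = -246 + Q²)
n = 5906 (n = -10 + 87*68 = -10 + 5916 = 5906)
b = √51078 (b = √(5906 + 45172) = √51078 ≈ 226.00)
b/s(170, -190) = √51078/(-246 + 170²) = √51078/(-246 + 28900) = √51078/28654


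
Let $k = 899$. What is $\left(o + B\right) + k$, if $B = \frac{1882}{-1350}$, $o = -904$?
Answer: $- \frac{4316}{675} \approx -6.3941$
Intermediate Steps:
$B = - \frac{941}{675}$ ($B = 1882 \left(- \frac{1}{1350}\right) = - \frac{941}{675} \approx -1.3941$)
$\left(o + B\right) + k = \left(-904 - \frac{941}{675}\right) + 899 = - \frac{611141}{675} + 899 = - \frac{4316}{675}$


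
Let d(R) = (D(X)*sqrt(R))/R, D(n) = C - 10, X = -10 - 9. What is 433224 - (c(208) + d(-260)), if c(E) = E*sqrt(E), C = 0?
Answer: 433224 - 832*sqrt(13) - I*sqrt(65)/13 ≈ 4.3022e+5 - 0.62017*I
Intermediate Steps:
c(E) = E**(3/2)
X = -19
D(n) = -10 (D(n) = 0 - 10 = -10)
d(R) = -10/sqrt(R) (d(R) = (-10*sqrt(R))/R = -10/sqrt(R))
433224 - (c(208) + d(-260)) = 433224 - (208**(3/2) - (-1)*I*sqrt(65)/13) = 433224 - (832*sqrt(13) - (-1)*I*sqrt(65)/13) = 433224 - (832*sqrt(13) + I*sqrt(65)/13) = 433224 + (-832*sqrt(13) - I*sqrt(65)/13) = 433224 - 832*sqrt(13) - I*sqrt(65)/13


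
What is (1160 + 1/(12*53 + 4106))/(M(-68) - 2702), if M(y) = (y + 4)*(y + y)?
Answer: 5500721/28461484 ≈ 0.19327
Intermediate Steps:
M(y) = 2*y*(4 + y) (M(y) = (4 + y)*(2*y) = 2*y*(4 + y))
(1160 + 1/(12*53 + 4106))/(M(-68) - 2702) = (1160 + 1/(12*53 + 4106))/(2*(-68)*(4 - 68) - 2702) = (1160 + 1/(636 + 4106))/(2*(-68)*(-64) - 2702) = (1160 + 1/4742)/(8704 - 2702) = (1160 + 1/4742)/6002 = (5500721/4742)*(1/6002) = 5500721/28461484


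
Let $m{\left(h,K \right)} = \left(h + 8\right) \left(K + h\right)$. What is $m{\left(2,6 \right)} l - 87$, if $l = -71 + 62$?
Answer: $-807$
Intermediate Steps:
$l = -9$
$m{\left(h,K \right)} = \left(8 + h\right) \left(K + h\right)$
$m{\left(2,6 \right)} l - 87 = \left(2^{2} + 8 \cdot 6 + 8 \cdot 2 + 6 \cdot 2\right) \left(-9\right) - 87 = \left(4 + 48 + 16 + 12\right) \left(-9\right) - 87 = 80 \left(-9\right) - 87 = -720 - 87 = -807$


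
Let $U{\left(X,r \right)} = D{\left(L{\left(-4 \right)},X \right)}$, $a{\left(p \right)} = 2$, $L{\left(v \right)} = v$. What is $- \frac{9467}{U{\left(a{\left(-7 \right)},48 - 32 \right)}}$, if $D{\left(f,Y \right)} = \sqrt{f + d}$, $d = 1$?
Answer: $\frac{9467 i \sqrt{3}}{3} \approx 5465.8 i$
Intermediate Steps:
$D{\left(f,Y \right)} = \sqrt{1 + f}$ ($D{\left(f,Y \right)} = \sqrt{f + 1} = \sqrt{1 + f}$)
$U{\left(X,r \right)} = i \sqrt{3}$ ($U{\left(X,r \right)} = \sqrt{1 - 4} = \sqrt{-3} = i \sqrt{3}$)
$- \frac{9467}{U{\left(a{\left(-7 \right)},48 - 32 \right)}} = - \frac{9467}{i \sqrt{3}} = - 9467 \left(- \frac{i \sqrt{3}}{3}\right) = \frac{9467 i \sqrt{3}}{3}$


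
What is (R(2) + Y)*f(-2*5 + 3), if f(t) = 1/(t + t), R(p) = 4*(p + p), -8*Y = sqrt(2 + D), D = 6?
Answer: -8/7 + sqrt(2)/56 ≈ -1.1176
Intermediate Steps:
Y = -sqrt(2)/4 (Y = -sqrt(2 + 6)/8 = -sqrt(2)/4 ≈ -0.35355)
R(p) = 8*p (R(p) = 4*(2*p) = 8*p)
f(t) = 1/(2*t)
(R(2) + Y)*f(-2*5 + 3) = (8*2 - sqrt(2)/4)*(1/(2*(-2*5 + 3))) = (16 - sqrt(2)/4)*(1/(2*(-10 + 3))) = (16 - sqrt(2)/4)*((1/2)/(-7)) = (16 - sqrt(2)/4)*((1/2)*(-1/7)) = (16 - sqrt(2)/4)*(-1/14) = -8/7 + sqrt(2)/56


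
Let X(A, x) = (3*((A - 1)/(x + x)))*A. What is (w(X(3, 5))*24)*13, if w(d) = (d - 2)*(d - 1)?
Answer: -1248/25 ≈ -49.920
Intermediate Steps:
X(A, x) = 3*A*(-1 + A)/(2*x) (X(A, x) = (3*((-1 + A)/((2*x))))*A = (3*((-1 + A)*(1/(2*x))))*A = (3*((-1 + A)/(2*x)))*A = (3*(-1 + A)/(2*x))*A = 3*A*(-1 + A)/(2*x))
w(d) = (-1 + d)*(-2 + d) (w(d) = (-2 + d)*(-1 + d) = (-1 + d)*(-2 + d))
(w(X(3, 5))*24)*13 = ((2 + ((3/2)*3*(-1 + 3)/5)² - 9*3*(-1 + 3)/(2*5))*24)*13 = ((2 + ((3/2)*3*(⅕)*2)² - 9*3*2/(2*5))*24)*13 = ((2 + (9/5)² - 3*9/5)*24)*13 = ((2 + 81/25 - 27/5)*24)*13 = -4/25*24*13 = -96/25*13 = -1248/25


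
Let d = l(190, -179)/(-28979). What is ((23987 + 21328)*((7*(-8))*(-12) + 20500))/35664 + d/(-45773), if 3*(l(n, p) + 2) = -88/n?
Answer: 30224578693437025367/1123534563764340 ≈ 26901.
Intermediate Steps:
l(n, p) = -2 - 88/(3*n) (l(n, p) = -2 + (-88/n)/3 = -2 - 88/(3*n))
d = 614/8259015 (d = (-2 - 88/3/190)/(-28979) = (-2 - 88/3*1/190)*(-1/28979) = (-2 - 44/285)*(-1/28979) = -614/285*(-1/28979) = 614/8259015 ≈ 7.4343e-5)
((23987 + 21328)*((7*(-8))*(-12) + 20500))/35664 + d/(-45773) = ((23987 + 21328)*((7*(-8))*(-12) + 20500))/35664 + (614/8259015)/(-45773) = (45315*(-56*(-12) + 20500))*(1/35664) + (614/8259015)*(-1/45773) = (45315*(672 + 20500))*(1/35664) - 614/378039893595 = (45315*21172)*(1/35664) - 614/378039893595 = 959409180*(1/35664) - 614/378039893595 = 79950765/2972 - 614/378039893595 = 30224578693437025367/1123534563764340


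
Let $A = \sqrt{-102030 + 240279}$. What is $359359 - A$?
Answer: $359359 - 3 \sqrt{15361} \approx 3.5899 \cdot 10^{5}$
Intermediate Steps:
$A = 3 \sqrt{15361}$ ($A = \sqrt{138249} = 3 \sqrt{15361} \approx 371.82$)
$359359 - A = 359359 - 3 \sqrt{15361}$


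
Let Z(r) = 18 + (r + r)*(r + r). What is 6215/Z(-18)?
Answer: 6215/1314 ≈ 4.7298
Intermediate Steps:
Z(r) = 18 + 4*r² (Z(r) = 18 + (2*r)*(2*r) = 18 + 4*r²)
6215/Z(-18) = 6215/(18 + 4*(-18)²) = 6215/(18 + 4*324) = 6215/(18 + 1296) = 6215/1314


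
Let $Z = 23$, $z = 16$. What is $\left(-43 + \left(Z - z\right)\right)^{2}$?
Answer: $1296$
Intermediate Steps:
$\left(-43 + \left(Z - z\right)\right)^{2} = \left(-43 + \left(23 - 16\right)\right)^{2} = \left(-43 + 7\right)^{2} = \left(-36\right)^{2} = 1296$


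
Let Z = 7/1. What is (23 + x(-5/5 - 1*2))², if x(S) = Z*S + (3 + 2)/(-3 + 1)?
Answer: ¼ ≈ 0.25000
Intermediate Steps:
Z = 7 (Z = 7*1 = 7)
x(S) = -5/2 + 7*S (x(S) = 7*S + (3 + 2)/(-3 + 1) = 7*S + 5/(-2) = 7*S + 5*(-½) = 7*S - 5/2 = -5/2 + 7*S)
(23 + x(-5/5 - 1*2))² = (23 + (-5/2 + 7*(-5/5 - 1*2)))² = (23 + (-5/2 + 7*(-5*⅕ - 2)))² = (23 + (-5/2 + 7*(-1 - 2)))² = (23 + (-5/2 + 7*(-3)))² = (23 + (-5/2 - 21))² = (23 - 47/2)² = (-½)² = ¼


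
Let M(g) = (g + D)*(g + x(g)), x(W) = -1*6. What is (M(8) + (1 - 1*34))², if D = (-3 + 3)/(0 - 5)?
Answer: 289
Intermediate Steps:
D = 0 (D = 0/(-5) = 0*(-⅕) = 0)
x(W) = -6
M(g) = g*(-6 + g) (M(g) = (g + 0)*(g - 6) = g*(-6 + g))
(M(8) + (1 - 1*34))² = (8*(-6 + 8) + (1 - 1*34))² = (8*2 + (1 - 34))² = (16 - 33)² = (-17)² = 289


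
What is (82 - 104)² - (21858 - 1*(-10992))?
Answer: -32366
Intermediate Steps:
(82 - 104)² - (21858 - 1*(-10992)) = (-22)² - (21858 + 10992) = 484 - 1*32850 = 484 - 32850 = -32366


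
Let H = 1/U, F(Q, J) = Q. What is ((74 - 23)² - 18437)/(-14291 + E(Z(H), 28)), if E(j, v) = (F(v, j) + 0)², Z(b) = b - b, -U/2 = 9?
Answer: 15836/13507 ≈ 1.1724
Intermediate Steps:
U = -18 (U = -2*9 = -18)
H = -1/18 (H = 1/(-18) = -1/18 ≈ -0.055556)
Z(b) = 0
E(j, v) = v² (E(j, v) = (v + 0)² = v²)
((74 - 23)² - 18437)/(-14291 + E(Z(H), 28)) = ((74 - 23)² - 18437)/(-14291 + 28²) = (51² - 18437)/(-14291 + 784) = (2601 - 18437)/(-13507) = -15836*(-1/13507) = 15836/13507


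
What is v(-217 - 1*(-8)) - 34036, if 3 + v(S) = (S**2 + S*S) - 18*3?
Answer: 53269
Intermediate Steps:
v(S) = -57 + 2*S**2 (v(S) = -3 + ((S**2 + S*S) - 18*3) = -3 + ((S**2 + S**2) - 54) = -3 + (2*S**2 - 54) = -3 + (-54 + 2*S**2) = -57 + 2*S**2)
v(-217 - 1*(-8)) - 34036 = (-57 + 2*(-217 - 1*(-8))**2) - 34036 = (-57 + 2*(-217 + 8)**2) - 34036 = (-57 + 2*(-209)**2) - 34036 = (-57 + 2*43681) - 34036 = (-57 + 87362) - 34036 = 87305 - 34036 = 53269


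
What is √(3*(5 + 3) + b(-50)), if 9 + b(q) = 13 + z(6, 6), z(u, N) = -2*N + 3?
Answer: √19 ≈ 4.3589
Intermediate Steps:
z(u, N) = 3 - 2*N
b(q) = -5 (b(q) = -9 + (13 + (3 - 2*6)) = -9 + (13 + (3 - 12)) = -9 + (13 - 9) = -9 + 4 = -5)
√(3*(5 + 3) + b(-50)) = √(3*(5 + 3) - 5) = √(3*8 - 5) = √(24 - 5) = √19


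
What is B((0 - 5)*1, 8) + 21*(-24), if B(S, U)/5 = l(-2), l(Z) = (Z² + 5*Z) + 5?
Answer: -509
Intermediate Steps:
l(Z) = 5 + Z² + 5*Z
B(S, U) = -5 (B(S, U) = 5*(5 + (-2)² + 5*(-2)) = 5*(5 + 4 - 10) = 5*(-1) = -5)
B((0 - 5)*1, 8) + 21*(-24) = -5 + 21*(-24) = -5 - 504 = -509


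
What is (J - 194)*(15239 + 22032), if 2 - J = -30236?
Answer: 1119769924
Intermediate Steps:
J = 30238 (J = 2 - 1*(-30236) = 2 + 30236 = 30238)
(J - 194)*(15239 + 22032) = (30238 - 194)*(15239 + 22032) = 30044*37271 = 1119769924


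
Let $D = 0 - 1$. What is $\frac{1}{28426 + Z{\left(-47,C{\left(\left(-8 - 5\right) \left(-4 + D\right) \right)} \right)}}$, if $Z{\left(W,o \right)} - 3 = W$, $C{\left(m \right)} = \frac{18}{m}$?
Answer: $\frac{1}{28382} \approx 3.5234 \cdot 10^{-5}$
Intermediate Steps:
$D = -1$
$Z{\left(W,o \right)} = 3 + W$
$\frac{1}{28426 + Z{\left(-47,C{\left(\left(-8 - 5\right) \left(-4 + D\right) \right)} \right)}} = \frac{1}{28426 + \left(3 - 47\right)} = \frac{1}{28426 - 44} = \frac{1}{28382}$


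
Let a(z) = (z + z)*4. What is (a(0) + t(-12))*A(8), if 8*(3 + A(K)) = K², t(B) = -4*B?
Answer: 240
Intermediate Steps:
a(z) = 8*z (a(z) = (2*z)*4 = 8*z)
A(K) = -3 + K²/8
(a(0) + t(-12))*A(8) = (8*0 - 4*(-12))*(-3 + (⅛)*8²) = (0 + 48)*(-3 + (⅛)*64) = 48*(-3 + 8) = 48*5 = 240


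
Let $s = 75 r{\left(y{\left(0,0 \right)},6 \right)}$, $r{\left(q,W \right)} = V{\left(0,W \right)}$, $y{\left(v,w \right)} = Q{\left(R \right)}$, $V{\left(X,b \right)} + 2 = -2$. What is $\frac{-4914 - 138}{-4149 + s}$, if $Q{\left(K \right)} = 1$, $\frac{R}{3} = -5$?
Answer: $\frac{1684}{1483} \approx 1.1355$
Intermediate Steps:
$R = -15$ ($R = 3 \left(-5\right) = -15$)
$V{\left(X,b \right)} = -4$ ($V{\left(X,b \right)} = -2 - 2 = -4$)
$y{\left(v,w \right)} = 1$
$r{\left(q,W \right)} = -4$
$s = -300$ ($s = 75 \left(-4\right) = -300$)
$\frac{-4914 - 138}{-4149 + s} = \frac{-4914 - 138}{-4149 - 300} = \frac{-4914 - 138}{-4449} = \left(-4914 - 138\right) \left(- \frac{1}{4449}\right) = \left(-5052\right) \left(- \frac{1}{4449}\right) = \frac{1684}{1483}$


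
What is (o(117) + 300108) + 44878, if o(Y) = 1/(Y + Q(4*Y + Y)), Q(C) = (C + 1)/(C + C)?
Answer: 23713648253/68738 ≈ 3.4499e+5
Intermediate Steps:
Q(C) = (1 + C)/(2*C) (Q(C) = (1 + C)/((2*C)) = (1 + C)*(1/(2*C)) = (1 + C)/(2*C))
o(Y) = 1/(Y + (1 + 5*Y)/(10*Y)) (o(Y) = 1/(Y + (1 + (4*Y + Y))/(2*(4*Y + Y))) = 1/(Y + (1 + 5*Y)/(2*((5*Y)))) = 1/(Y + (1/(5*Y))*(1 + 5*Y)/2) = 1/(Y + (1 + 5*Y)/(10*Y)))
(o(117) + 300108) + 44878 = (10*117/(1 + 5*117 + 10*117²) + 300108) + 44878 = (10*117/(1 + 585 + 10*13689) + 300108) + 44878 = (10*117/(1 + 585 + 136890) + 300108) + 44878 = (10*117/137476 + 300108) + 44878 = (10*117*(1/137476) + 300108) + 44878 = (585/68738 + 300108) + 44878 = 20628824289/68738 + 44878 = 23713648253/68738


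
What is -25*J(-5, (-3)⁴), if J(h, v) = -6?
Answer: 150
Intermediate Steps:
-25*J(-5, (-3)⁴) = -25*(-6) = 150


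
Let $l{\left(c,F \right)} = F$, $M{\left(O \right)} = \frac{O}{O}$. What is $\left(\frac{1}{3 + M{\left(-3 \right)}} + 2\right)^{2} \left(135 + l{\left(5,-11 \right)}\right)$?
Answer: $\frac{2511}{4} \approx 627.75$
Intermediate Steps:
$M{\left(O \right)} = 1$
$\left(\frac{1}{3 + M{\left(-3 \right)}} + 2\right)^{2} \left(135 + l{\left(5,-11 \right)}\right) = \left(\frac{1}{3 + 1} + 2\right)^{2} \left(135 - 11\right) = \left(\frac{1}{4} + 2\right)^{2} \cdot 124 = \left(\frac{9}{4}\right)^{2} \cdot 124 = \frac{81}{16} \cdot 124 = \frac{2511}{4}$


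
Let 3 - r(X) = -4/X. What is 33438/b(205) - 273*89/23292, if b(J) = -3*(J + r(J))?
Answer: -4521392569/82772004 ≈ -54.625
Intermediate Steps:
r(X) = 3 + 4/X (r(X) = 3 - (-4)/X = 3 + 4/X)
b(J) = -9 - 12/J - 3*J (b(J) = -3*(J + (3 + 4/J)) = -3*(3 + J + 4/J) = -9 - 12/J - 3*J)
33438/b(205) - 273*89/23292 = 33438/(-9 - 12/205 - 3*205) - 273*89/23292 = 33438/(-9 - 12*1/205 - 615) - 24297*1/23292 = 33438/(-9 - 12/205 - 615) - 8099/7764 = 33438/(-127932/205) - 8099/7764 = 33438*(-205/127932) - 8099/7764 = -1142465/21322 - 8099/7764 = -4521392569/82772004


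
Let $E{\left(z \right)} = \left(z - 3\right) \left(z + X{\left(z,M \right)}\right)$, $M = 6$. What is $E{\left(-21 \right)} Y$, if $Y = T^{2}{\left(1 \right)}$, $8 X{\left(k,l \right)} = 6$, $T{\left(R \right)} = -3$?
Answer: $4374$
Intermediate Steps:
$X{\left(k,l \right)} = \frac{3}{4}$ ($X{\left(k,l \right)} = \frac{1}{8} \cdot 6 = \frac{3}{4}$)
$E{\left(z \right)} = \left(-3 + z\right) \left(\frac{3}{4} + z\right)$ ($E{\left(z \right)} = \left(z - 3\right) \left(z + \frac{3}{4}\right) = \left(-3 + z\right) \left(\frac{3}{4} + z\right)$)
$Y = 9$ ($Y = \left(-3\right)^{2} = 9$)
$E{\left(-21 \right)} Y = \left(- \frac{9}{4} + \left(-21\right)^{2} - - \frac{189}{4}\right) 9 = \left(- \frac{9}{4} + 441 + \frac{189}{4}\right) 9 = 486 \cdot 9 = 4374$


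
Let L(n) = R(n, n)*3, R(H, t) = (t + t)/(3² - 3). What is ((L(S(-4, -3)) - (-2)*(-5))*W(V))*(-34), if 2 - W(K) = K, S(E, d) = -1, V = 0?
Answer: 748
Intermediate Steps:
R(H, t) = t/3 (R(H, t) = (2*t)/(9 - 3) = (2*t)/6 = (2*t)*(⅙) = t/3)
L(n) = n (L(n) = (n/3)*3 = n)
W(K) = 2 - K
((L(S(-4, -3)) - (-2)*(-5))*W(V))*(-34) = ((-1 - (-2)*(-5))*(2 - 1*0))*(-34) = ((-1 - 1*10)*(2 + 0))*(-34) = ((-1 - 10)*2)*(-34) = -11*2*(-34) = -22*(-34) = 748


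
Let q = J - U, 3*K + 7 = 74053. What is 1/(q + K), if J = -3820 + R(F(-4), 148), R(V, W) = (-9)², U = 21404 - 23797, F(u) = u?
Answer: 1/23336 ≈ 4.2852e-5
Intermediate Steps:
K = 24682 (K = -7/3 + (⅓)*74053 = -7/3 + 74053/3 = 24682)
U = -2393
R(V, W) = 81
J = -3739 (J = -3820 + 81 = -3739)
q = -1346 (q = -3739 - 1*(-2393) = -3739 + 2393 = -1346)
1/(q + K) = 1/(-1346 + 24682) = 1/23336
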